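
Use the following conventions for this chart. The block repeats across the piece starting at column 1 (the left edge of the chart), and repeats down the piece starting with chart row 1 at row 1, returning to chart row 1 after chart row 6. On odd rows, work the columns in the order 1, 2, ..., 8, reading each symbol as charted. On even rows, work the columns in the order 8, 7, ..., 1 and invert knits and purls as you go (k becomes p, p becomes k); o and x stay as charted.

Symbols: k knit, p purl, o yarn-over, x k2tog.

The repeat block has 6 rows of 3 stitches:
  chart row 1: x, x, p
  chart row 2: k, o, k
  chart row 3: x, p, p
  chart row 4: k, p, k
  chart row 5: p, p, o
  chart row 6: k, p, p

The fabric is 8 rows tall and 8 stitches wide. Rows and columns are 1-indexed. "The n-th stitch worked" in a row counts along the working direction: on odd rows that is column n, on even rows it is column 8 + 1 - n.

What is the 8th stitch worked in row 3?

Stitch:
p

Derivation:
For row 3: chart row = ((3-1) mod 6) + 1 = 3; this is a RS (odd) row.
Chart row 3 tiled across columns 1-8: x p p x p p x p
RS: work column 1 to column 8, symbols as charted — the tiled row is the row as worked.
The 8th stitch worked is p.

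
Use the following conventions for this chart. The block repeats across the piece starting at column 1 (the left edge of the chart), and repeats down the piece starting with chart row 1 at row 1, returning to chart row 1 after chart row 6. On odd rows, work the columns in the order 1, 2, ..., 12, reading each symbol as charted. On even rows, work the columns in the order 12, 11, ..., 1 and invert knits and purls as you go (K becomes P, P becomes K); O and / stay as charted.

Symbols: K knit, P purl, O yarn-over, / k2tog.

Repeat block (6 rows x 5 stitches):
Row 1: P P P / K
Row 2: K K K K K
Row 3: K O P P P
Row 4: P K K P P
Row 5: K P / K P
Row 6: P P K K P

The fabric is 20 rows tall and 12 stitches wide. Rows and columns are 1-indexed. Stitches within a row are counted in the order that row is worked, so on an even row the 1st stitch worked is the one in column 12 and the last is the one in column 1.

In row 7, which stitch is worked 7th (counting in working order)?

== STITCH ==
P

Derivation:
For row 7: chart row = ((7-1) mod 6) + 1 = 1; this is a RS (odd) row.
Chart row 1 tiled across columns 1-12: P P P / K P P P / K P P
Right side: take the tiled row as-is (worked left to right from column 1).
Counting 7 along the worked row gives P.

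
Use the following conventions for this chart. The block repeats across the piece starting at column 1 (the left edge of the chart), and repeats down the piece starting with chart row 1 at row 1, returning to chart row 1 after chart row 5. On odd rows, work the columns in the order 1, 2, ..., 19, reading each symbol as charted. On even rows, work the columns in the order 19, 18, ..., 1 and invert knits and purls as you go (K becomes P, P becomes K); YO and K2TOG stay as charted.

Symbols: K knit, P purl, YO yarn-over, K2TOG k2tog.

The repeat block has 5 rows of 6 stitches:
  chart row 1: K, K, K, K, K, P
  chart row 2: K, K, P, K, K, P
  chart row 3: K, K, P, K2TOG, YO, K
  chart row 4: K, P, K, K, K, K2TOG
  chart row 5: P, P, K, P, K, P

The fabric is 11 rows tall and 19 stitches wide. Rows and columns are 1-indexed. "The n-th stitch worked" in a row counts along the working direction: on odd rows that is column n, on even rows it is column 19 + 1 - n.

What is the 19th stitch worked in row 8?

Result:
P

Derivation:
Row 8: (8-1) mod 5 = 2, so use chart row 3. Even row -> WS.
Chart row 3 tiled across columns 1-19: K K P K2TOG YO K K K P K2TOG YO K K K P K2TOG YO K K
WS: work from column 19 back to column 1 (reverse the tiled row), swapping K<->P (YO and K2TOG unchanged).
Row 8 as worked: P P YO K2TOG K P P P YO K2TOG K P P P YO K2TOG K P P
The 19th stitch worked is P.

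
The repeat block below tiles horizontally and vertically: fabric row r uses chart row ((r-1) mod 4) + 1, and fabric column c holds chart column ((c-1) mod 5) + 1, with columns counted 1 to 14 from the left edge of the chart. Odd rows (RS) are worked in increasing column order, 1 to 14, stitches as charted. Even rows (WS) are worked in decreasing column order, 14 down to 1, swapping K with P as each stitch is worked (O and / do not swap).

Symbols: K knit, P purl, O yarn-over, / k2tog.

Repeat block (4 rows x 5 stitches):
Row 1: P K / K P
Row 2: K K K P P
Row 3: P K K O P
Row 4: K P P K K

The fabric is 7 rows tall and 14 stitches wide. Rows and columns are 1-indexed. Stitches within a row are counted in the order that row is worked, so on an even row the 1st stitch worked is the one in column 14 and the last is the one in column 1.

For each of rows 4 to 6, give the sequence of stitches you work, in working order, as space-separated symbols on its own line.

Rows as worked:
P K K P P P K K P P P K K P
P K / K P P K / K P P K / K
K P P P K K P P P K K P P P

Derivation:
Row 4: chart row 4, WS - tiled (columns 1-14): K P P K K K P P K K K P P K; work from column 14 back to 1 with K<->P swapped.
Row 5: chart row 1, RS - tile across columns 1-14 and work as-is.
Row 6: chart row 2, WS - tiled (columns 1-14): K K K P P K K K P P K K K P; work from column 14 back to 1 with K<->P swapped.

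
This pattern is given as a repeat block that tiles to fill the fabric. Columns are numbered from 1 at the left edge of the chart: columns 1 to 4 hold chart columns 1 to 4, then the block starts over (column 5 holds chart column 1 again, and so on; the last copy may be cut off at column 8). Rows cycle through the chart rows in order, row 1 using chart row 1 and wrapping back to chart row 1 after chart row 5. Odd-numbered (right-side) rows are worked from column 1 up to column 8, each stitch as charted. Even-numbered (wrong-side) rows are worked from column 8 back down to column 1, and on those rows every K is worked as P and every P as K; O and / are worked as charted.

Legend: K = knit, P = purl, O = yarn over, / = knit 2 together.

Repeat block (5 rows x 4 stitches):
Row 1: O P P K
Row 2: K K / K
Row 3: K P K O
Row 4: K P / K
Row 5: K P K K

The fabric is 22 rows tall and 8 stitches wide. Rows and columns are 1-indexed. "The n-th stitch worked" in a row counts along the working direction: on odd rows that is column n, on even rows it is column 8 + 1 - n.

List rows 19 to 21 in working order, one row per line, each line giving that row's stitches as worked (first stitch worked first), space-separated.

Row 19: chart row 4, RS - tile across columns 1-8 and work as-is.
Row 20: chart row 5, WS - tiled (columns 1-8): K P K K K P K K; work from column 8 back to 1 with K<->P swapped.
Row 21: chart row 1, RS - tile across columns 1-8 and work as-is.

Result:
K P / K K P / K
P P K P P P K P
O P P K O P P K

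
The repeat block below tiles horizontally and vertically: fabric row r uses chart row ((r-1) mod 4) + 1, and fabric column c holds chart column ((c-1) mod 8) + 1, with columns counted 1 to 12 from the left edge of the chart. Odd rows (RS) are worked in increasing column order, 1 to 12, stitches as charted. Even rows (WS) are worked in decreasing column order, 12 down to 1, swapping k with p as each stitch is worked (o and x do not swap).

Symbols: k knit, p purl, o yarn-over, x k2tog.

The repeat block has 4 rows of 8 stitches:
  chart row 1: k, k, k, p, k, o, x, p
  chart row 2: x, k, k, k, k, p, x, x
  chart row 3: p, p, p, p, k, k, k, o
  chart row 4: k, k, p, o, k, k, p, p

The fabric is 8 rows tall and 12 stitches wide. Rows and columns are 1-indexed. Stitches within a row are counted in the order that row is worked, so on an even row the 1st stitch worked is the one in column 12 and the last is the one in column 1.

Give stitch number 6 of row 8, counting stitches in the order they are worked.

== STITCH ==
k

Derivation:
Row 8: (8-1) mod 4 = 3, so use chart row 4. Even row -> WS.
Chart row 4 tiled across columns 1-12: k k p o k k p p k k p o
WS row: flip the tiled sequence (start at column 12) and apply k<->p; o and x stay.
Row 8 as worked: o k p p k k p p o k p p
The 6th stitch worked is k.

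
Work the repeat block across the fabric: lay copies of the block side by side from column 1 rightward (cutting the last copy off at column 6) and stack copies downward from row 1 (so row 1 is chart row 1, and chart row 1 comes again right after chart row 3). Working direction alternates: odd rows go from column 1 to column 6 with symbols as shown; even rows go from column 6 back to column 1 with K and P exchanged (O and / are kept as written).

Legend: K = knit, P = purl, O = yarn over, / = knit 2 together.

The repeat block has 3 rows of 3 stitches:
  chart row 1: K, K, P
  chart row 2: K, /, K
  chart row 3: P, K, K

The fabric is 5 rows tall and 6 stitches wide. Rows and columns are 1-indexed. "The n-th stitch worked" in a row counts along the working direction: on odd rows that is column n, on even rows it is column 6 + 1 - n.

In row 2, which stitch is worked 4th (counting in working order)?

Result:
P

Derivation:
For row 2: chart row = ((2-1) mod 3) + 1 = 2; this is a WS (even) row.
Chart row 2 tiled across columns 1-6: K / K K / K
WS row: flip the tiled sequence (start at column 6) and apply K<->P; O and / stay.
Row 2 as worked: P / P P / P
Counting 4 along the worked row gives P.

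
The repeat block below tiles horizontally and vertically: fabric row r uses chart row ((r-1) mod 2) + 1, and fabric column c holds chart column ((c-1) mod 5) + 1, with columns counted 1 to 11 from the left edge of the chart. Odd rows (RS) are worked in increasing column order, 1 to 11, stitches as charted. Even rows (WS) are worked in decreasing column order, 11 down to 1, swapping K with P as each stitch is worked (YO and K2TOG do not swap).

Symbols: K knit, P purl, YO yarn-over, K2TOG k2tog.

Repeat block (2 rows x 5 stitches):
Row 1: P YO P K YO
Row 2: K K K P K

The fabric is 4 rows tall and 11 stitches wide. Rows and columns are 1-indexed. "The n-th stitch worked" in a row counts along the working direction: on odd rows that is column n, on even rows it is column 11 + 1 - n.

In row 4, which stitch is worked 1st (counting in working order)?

Result:
P

Derivation:
For row 4: chart row = ((4-1) mod 2) + 1 = 2; this is a WS (even) row.
Chart row 2 tiled across columns 1-11: K K K P K K K K P K K
WS: work from column 11 back to column 1 (reverse the tiled row), swapping K<->P (YO and K2TOG unchanged).
Row 4 as worked: P P K P P P P K P P P
The 1st stitch worked is P.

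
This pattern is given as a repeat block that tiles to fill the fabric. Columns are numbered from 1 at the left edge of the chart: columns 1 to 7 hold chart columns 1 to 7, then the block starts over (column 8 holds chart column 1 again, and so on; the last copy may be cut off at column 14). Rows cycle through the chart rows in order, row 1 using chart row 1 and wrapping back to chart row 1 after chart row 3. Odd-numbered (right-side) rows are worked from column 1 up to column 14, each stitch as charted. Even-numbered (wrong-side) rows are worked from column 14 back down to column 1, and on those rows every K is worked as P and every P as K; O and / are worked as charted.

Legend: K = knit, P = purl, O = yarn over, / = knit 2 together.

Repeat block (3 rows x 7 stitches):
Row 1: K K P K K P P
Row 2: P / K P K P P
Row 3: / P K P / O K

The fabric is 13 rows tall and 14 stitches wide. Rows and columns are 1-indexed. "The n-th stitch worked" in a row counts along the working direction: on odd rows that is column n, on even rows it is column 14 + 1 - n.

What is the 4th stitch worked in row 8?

For row 8: chart row = ((8-1) mod 3) + 1 = 2; this is a WS (even) row.
Chart row 2 tiled across columns 1-14: P / K P K P P P / K P K P P
WS: work from column 14 back to column 1 (reverse the tiled row), swapping K<->P (O and / unchanged).
Row 8 as worked: K K P K P / K K K P K P / K
The 4th stitch worked is K.

Stitch:
K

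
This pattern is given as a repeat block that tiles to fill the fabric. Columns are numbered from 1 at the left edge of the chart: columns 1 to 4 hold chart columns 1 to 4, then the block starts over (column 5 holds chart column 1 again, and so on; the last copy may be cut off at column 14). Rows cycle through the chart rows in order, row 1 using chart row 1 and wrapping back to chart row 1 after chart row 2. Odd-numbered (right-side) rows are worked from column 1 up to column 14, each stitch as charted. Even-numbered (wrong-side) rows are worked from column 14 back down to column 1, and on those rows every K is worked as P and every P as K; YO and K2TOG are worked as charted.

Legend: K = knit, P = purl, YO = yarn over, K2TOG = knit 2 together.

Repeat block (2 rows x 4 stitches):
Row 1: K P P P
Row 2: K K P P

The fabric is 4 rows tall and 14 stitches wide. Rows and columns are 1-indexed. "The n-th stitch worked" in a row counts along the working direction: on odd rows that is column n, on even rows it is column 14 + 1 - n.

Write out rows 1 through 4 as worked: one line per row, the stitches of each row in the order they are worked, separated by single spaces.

Result:
K P P P K P P P K P P P K P
P P K K P P K K P P K K P P
K P P P K P P P K P P P K P
P P K K P P K K P P K K P P

Derivation:
Row 1: chart row 1, RS - tile across columns 1-14 and work as-is.
Row 2: chart row 2, WS - tiled (columns 1-14): K K P P K K P P K K P P K K; work from column 14 back to 1 with K<->P swapped.
Row 3: chart row 1, RS - tile across columns 1-14 and work as-is.
Row 4: chart row 2, WS - tiled (columns 1-14): K K P P K K P P K K P P K K; work from column 14 back to 1 with K<->P swapped.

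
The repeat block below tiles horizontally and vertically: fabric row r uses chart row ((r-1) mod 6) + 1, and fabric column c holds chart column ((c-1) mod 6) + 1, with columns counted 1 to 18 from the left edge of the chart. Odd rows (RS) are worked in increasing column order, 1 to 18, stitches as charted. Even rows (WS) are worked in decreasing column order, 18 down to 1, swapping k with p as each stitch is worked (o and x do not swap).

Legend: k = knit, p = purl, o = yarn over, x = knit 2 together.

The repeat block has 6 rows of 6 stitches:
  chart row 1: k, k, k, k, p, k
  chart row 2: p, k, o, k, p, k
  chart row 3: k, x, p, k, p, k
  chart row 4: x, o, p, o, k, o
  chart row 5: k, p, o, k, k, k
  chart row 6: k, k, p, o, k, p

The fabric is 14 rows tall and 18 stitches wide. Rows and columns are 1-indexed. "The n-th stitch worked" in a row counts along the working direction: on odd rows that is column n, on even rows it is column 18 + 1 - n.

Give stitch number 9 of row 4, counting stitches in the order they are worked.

For row 4: chart row = ((4-1) mod 6) + 1 = 4; this is a WS (even) row.
Chart row 4 tiled across columns 1-18: x o p o k o x o p o k o x o p o k o
Wrong side: read the tiled row from column 18 down to 1 and exchange k with p (leave o, x).
Row 4 as worked: o p o k o x o p o k o x o p o k o x
Stitch 9 in working order -> o

Stitch:
o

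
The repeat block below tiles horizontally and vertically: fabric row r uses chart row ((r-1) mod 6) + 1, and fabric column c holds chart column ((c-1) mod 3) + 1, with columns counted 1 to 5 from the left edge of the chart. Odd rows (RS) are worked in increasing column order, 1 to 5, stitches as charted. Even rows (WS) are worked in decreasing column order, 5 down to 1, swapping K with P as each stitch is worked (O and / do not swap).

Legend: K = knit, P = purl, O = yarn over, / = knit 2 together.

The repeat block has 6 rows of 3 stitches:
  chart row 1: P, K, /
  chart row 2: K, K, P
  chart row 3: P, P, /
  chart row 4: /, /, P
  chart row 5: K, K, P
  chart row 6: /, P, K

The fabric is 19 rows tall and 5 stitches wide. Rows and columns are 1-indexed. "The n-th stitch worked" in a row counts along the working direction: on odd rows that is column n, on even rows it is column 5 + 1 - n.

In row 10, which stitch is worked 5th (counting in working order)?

== STITCH ==
/

Derivation:
For row 10: chart row = ((10-1) mod 6) + 1 = 4; this is a WS (even) row.
Chart row 4 tiled across columns 1-5: / / P / /
Wrong side: read the tiled row from column 5 down to 1 and exchange K with P (leave O, /).
Row 10 as worked: / / K / /
Counting 5 along the worked row gives /.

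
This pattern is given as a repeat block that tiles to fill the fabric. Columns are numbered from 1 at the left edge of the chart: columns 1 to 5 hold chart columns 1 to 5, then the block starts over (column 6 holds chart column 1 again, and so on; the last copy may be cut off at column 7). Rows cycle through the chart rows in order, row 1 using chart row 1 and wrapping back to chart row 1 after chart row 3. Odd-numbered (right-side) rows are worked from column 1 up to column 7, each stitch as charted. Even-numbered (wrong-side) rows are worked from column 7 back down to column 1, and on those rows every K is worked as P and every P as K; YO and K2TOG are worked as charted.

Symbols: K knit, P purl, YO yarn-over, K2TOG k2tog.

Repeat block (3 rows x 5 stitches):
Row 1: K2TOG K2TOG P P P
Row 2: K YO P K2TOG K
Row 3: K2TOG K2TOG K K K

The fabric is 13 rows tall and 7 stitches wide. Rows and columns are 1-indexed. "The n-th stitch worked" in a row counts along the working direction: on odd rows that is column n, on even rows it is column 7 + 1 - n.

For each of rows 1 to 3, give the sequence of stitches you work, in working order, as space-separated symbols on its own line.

Row 1: chart row 1, RS - tile across columns 1-7 and work as-is.
Row 2: chart row 2, WS - tiled (columns 1-7): K YO P K2TOG K K YO; work from column 7 back to 1 with K<->P swapped.
Row 3: chart row 3, RS - tile across columns 1-7 and work as-is.

Result:
K2TOG K2TOG P P P K2TOG K2TOG
YO P P K2TOG K YO P
K2TOG K2TOG K K K K2TOG K2TOG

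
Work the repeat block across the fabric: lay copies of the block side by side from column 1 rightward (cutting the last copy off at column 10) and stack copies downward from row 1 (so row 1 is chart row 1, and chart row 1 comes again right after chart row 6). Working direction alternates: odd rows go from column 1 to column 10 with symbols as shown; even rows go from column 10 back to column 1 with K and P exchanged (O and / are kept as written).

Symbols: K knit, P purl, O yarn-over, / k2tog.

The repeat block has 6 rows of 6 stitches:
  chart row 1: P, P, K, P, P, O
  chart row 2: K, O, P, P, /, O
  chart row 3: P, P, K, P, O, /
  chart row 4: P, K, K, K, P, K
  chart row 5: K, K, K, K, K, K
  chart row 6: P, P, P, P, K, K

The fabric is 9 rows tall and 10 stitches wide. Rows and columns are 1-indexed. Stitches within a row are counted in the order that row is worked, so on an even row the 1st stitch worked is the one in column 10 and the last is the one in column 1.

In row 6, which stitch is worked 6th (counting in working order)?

Result:
P

Derivation:
For row 6: chart row = ((6-1) mod 6) + 1 = 6; this is a WS (even) row.
Chart row 6 tiled across columns 1-10: P P P P K K P P P P
Wrong side: read the tiled row from column 10 down to 1 and exchange K with P (leave O, /).
Row 6 as worked: K K K K P P K K K K
Counting 6 along the worked row gives P.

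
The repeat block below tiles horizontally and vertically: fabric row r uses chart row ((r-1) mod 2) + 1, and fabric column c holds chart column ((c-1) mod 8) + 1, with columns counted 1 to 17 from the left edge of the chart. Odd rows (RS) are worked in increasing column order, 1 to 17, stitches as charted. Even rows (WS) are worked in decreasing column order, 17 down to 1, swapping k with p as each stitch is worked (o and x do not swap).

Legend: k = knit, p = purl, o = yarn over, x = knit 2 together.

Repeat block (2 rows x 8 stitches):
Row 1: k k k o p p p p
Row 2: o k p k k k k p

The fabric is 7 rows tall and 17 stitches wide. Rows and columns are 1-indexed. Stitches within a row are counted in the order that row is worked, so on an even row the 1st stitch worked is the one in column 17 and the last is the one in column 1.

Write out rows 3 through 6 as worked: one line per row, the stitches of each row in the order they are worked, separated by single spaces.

Rows as worked:
k k k o p p p p k k k o p p p p k
o k p p p p k p o k p p p p k p o
k k k o p p p p k k k o p p p p k
o k p p p p k p o k p p p p k p o

Derivation:
Row 3: chart row 1, RS - tile across columns 1-17 and work as-is.
Row 4: chart row 2, WS - tiled (columns 1-17): o k p k k k k p o k p k k k k p o; work from column 17 back to 1 with k<->p swapped.
Row 5: chart row 1, RS - tile across columns 1-17 and work as-is.
Row 6: chart row 2, WS - tiled (columns 1-17): o k p k k k k p o k p k k k k p o; work from column 17 back to 1 with k<->p swapped.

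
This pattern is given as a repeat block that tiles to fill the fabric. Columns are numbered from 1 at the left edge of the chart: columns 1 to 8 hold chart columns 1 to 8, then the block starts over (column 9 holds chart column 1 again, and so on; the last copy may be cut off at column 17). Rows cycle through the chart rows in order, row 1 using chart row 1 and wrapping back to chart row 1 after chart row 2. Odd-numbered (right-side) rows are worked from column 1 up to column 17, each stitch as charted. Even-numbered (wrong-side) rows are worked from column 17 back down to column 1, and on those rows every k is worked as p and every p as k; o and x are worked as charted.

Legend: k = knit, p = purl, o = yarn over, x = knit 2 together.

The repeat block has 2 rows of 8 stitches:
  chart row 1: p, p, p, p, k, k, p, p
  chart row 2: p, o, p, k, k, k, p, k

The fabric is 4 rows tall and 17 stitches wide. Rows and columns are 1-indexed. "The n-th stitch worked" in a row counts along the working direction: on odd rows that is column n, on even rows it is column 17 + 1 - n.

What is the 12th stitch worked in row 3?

Result:
p

Derivation:
For row 3: chart row = ((3-1) mod 2) + 1 = 1; this is a RS (odd) row.
Chart row 1 tiled across columns 1-17: p p p p k k p p p p p p k k p p p
Right side: take the tiled row as-is (worked left to right from column 1).
Stitch 12 in working order -> p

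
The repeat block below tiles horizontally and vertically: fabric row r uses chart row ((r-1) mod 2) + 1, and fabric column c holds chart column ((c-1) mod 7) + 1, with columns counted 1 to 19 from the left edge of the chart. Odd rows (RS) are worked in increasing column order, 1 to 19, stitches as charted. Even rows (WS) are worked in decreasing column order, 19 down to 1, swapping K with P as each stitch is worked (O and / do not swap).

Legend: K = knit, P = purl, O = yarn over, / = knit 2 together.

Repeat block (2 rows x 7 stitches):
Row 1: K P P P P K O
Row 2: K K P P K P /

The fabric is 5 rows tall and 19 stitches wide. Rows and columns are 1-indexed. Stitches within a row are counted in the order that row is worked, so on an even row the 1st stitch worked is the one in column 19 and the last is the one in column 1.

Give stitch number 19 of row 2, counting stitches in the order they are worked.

== STITCH ==
P

Derivation:
Row 2: (2-1) mod 2 = 1, so use chart row 2. Even row -> WS.
Chart row 2 tiled across columns 1-19: K K P P K P / K K P P K P / K K P P K
WS: work from column 19 back to column 1 (reverse the tiled row), swapping K<->P (O and / unchanged).
Row 2 as worked: P K K P P / K P K K P P / K P K K P P
Stitch 19 in working order -> P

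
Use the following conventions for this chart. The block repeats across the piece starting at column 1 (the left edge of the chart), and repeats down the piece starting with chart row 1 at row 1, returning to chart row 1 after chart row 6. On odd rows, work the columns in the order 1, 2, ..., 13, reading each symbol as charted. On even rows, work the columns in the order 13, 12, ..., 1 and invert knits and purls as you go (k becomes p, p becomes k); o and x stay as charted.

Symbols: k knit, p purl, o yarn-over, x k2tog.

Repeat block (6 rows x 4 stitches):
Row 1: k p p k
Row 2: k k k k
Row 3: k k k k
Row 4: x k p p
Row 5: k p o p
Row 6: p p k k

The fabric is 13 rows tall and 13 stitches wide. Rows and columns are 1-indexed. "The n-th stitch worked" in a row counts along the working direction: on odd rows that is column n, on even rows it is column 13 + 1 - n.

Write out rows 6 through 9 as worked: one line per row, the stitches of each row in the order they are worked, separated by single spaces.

== ROWS AS WORKED ==
k p p k k p p k k p p k k
k p p k k p p k k p p k k
p p p p p p p p p p p p p
k k k k k k k k k k k k k

Derivation:
Row 6: chart row 6, WS - tiled (columns 1-13): p p k k p p k k p p k k p; work from column 13 back to 1 with k<->p swapped.
Row 7: chart row 1, RS - tile across columns 1-13 and work as-is.
Row 8: chart row 2, WS - tiled (columns 1-13): k k k k k k k k k k k k k; work from column 13 back to 1 with k<->p swapped.
Row 9: chart row 3, RS - tile across columns 1-13 and work as-is.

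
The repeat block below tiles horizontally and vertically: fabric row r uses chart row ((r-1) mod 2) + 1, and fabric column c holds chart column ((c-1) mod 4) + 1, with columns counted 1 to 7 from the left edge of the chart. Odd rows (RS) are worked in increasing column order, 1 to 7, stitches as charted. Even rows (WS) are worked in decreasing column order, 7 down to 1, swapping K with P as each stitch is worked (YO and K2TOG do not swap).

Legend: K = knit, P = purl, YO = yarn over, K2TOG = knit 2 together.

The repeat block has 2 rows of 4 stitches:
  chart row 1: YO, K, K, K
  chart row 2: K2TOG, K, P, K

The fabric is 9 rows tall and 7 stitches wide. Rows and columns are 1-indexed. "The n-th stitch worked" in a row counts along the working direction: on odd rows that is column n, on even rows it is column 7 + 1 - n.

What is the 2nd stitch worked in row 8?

Row 8 uses chart row ((8-1) mod 2)+1 = 2. Row 8 is even, so WS.
Chart row 2 tiled across columns 1-7: K2TOG K P K K2TOG K P
Wrong side: read the tiled row from column 7 down to 1 and exchange K with P (leave YO, K2TOG).
Row 8 as worked: K P K2TOG P K P K2TOG
Counting 2 along the worked row gives P.

Stitch:
P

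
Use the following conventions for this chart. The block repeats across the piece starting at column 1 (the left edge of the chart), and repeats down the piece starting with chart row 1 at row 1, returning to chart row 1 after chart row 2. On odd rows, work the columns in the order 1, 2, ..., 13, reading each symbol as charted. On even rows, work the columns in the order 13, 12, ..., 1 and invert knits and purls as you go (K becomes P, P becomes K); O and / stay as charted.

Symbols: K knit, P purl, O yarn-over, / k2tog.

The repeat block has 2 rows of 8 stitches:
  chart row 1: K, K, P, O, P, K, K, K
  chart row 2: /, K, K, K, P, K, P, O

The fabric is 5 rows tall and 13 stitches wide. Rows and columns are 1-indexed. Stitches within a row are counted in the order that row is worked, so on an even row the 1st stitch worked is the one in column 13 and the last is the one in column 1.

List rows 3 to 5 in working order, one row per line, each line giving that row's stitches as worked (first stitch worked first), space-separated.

Row 3: chart row 1, RS - tile across columns 1-13 and work as-is.
Row 4: chart row 2, WS - tiled (columns 1-13): / K K K P K P O / K K K P; work from column 13 back to 1 with K<->P swapped.
Row 5: chart row 1, RS - tile across columns 1-13 and work as-is.

Rows as worked:
K K P O P K K K K K P O P
K P P P / O K P K P P P /
K K P O P K K K K K P O P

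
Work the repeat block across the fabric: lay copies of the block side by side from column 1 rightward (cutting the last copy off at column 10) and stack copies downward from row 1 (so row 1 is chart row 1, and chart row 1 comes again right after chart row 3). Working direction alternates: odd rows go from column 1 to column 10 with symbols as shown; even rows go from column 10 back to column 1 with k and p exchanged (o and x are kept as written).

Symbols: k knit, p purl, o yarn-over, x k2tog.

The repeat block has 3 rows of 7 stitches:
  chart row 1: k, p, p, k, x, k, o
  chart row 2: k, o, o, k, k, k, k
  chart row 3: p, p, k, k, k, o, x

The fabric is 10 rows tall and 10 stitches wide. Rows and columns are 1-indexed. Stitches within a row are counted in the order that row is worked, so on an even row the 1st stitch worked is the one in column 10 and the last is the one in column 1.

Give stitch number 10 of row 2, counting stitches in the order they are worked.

== STITCH ==
p

Derivation:
Row 2 uses chart row ((2-1) mod 3)+1 = 2. Row 2 is even, so WS.
Chart row 2 tiled across columns 1-10: k o o k k k k k o o
WS row: flip the tiled sequence (start at column 10) and apply k<->p; o and x stay.
Row 2 as worked: o o p p p p p o o p
Counting 10 along the worked row gives p.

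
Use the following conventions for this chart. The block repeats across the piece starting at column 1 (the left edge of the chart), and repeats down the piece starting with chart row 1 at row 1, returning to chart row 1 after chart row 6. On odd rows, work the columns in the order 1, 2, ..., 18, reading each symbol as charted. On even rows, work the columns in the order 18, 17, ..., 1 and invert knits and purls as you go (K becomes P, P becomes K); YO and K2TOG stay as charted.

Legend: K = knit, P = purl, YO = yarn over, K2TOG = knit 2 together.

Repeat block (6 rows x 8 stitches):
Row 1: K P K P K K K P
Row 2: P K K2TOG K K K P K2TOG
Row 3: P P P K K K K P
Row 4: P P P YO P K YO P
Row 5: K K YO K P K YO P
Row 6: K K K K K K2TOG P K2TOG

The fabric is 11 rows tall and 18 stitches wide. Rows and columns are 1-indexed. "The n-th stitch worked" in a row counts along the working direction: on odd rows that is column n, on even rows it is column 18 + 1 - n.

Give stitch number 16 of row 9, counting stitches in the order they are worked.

Row 9: (9-1) mod 6 = 2, so use chart row 3. Odd row -> RS.
Chart row 3 tiled across columns 1-18: P P P K K K K P P P P K K K K P P P
RS: work column 1 to column 18, symbols as charted — the tiled row is the row as worked.
Stitch 16 in working order -> P

Stitch:
P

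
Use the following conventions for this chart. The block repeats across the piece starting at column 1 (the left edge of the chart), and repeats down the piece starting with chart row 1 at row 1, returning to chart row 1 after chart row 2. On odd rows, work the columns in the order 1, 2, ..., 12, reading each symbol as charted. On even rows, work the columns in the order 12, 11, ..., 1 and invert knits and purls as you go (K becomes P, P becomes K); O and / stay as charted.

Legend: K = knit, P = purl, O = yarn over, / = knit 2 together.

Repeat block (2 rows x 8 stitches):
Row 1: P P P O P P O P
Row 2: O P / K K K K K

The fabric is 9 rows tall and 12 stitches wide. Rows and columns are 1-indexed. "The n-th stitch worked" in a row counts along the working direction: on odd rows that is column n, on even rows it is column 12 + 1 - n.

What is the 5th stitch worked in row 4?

For row 4: chart row = ((4-1) mod 2) + 1 = 2; this is a WS (even) row.
Chart row 2 tiled across columns 1-12: O P / K K K K K O P / K
WS: work from column 12 back to column 1 (reverse the tiled row), swapping K<->P (O and / unchanged).
Row 4 as worked: P / K O P P P P P / K O
The 5th stitch worked is P.

Result:
P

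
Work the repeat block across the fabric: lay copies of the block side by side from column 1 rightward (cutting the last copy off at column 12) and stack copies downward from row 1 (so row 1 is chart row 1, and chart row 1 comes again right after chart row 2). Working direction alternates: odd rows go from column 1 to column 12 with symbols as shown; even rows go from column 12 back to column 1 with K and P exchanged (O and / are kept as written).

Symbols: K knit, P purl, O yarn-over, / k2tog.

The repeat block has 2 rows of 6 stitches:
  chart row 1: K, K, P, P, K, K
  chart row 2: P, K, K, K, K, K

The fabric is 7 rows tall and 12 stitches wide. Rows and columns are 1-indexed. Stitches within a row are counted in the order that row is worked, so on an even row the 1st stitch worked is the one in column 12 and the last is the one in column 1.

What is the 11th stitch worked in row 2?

== STITCH ==
P

Derivation:
Row 2 uses chart row ((2-1) mod 2)+1 = 2. Row 2 is even, so WS.
Chart row 2 tiled across columns 1-12: P K K K K K P K K K K K
WS: work from column 12 back to column 1 (reverse the tiled row), swapping K<->P (O and / unchanged).
Row 2 as worked: P P P P P K P P P P P K
Counting 11 along the worked row gives P.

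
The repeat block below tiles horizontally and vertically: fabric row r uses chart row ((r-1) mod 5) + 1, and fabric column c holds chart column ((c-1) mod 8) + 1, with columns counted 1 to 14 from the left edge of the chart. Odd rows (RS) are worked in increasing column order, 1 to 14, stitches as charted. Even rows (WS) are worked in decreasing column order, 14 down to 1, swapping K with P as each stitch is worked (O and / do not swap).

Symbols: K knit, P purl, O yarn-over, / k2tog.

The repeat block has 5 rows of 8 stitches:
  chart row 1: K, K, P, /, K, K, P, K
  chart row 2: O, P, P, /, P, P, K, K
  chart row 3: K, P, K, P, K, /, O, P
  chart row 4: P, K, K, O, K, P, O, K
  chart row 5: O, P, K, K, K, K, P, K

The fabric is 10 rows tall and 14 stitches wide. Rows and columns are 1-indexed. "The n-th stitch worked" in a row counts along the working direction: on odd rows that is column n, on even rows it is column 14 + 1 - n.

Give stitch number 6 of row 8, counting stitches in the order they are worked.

== STITCH ==
P

Derivation:
Row 8: (8-1) mod 5 = 2, so use chart row 3. Even row -> WS.
Chart row 3 tiled across columns 1-14: K P K P K / O P K P K P K /
WS: work from column 14 back to column 1 (reverse the tiled row), swapping K<->P (O and / unchanged).
Row 8 as worked: / P K P K P K O / P K P K P
Counting 6 along the worked row gives P.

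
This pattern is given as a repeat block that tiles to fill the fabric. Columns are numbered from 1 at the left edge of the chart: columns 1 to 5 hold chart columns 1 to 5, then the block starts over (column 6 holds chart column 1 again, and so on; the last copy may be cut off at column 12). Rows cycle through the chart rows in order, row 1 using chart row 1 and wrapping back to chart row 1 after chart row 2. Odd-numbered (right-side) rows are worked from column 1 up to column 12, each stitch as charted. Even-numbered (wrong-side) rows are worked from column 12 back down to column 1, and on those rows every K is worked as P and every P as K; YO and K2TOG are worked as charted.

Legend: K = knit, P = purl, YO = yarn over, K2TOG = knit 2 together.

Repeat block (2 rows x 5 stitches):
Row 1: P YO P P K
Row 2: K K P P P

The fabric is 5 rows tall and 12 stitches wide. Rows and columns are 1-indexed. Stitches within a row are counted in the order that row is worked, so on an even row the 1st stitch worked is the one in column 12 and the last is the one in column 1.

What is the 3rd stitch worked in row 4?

Stitch:
K

Derivation:
Row 4 uses chart row ((4-1) mod 2)+1 = 2. Row 4 is even, so WS.
Chart row 2 tiled across columns 1-12: K K P P P K K P P P K K
WS row: flip the tiled sequence (start at column 12) and apply K<->P; YO and K2TOG stay.
Row 4 as worked: P P K K K P P K K K P P
Stitch 3 in working order -> K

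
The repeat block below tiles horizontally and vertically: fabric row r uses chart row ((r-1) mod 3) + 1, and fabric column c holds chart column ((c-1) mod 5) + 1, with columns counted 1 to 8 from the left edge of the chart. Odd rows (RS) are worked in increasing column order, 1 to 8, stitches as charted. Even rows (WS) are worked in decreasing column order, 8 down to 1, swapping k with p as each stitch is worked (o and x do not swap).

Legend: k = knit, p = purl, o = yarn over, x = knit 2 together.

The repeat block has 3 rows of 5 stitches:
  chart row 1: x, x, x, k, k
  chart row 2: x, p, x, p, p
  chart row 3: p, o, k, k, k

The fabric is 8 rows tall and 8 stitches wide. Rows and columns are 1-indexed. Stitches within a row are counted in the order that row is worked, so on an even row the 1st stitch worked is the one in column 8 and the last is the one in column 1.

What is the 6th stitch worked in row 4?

== STITCH ==
x

Derivation:
Row 4 uses chart row ((4-1) mod 3)+1 = 1. Row 4 is even, so WS.
Chart row 1 tiled across columns 1-8: x x x k k x x x
WS row: flip the tiled sequence (start at column 8) and apply k<->p; o and x stay.
Row 4 as worked: x x x p p x x x
Stitch 6 in working order -> x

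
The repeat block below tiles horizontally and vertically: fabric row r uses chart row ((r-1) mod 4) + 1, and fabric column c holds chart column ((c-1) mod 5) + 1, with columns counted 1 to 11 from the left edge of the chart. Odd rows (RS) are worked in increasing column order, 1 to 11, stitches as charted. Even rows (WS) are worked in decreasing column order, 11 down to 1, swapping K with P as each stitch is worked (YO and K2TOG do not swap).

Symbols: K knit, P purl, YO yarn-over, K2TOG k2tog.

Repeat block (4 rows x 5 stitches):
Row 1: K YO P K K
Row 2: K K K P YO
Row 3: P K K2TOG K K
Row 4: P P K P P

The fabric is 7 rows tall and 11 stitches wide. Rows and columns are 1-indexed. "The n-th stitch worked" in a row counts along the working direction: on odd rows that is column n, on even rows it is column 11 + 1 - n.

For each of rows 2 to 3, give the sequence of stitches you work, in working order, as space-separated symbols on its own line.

Rows as worked:
P YO K P P P YO K P P P
P K K2TOG K K P K K2TOG K K P

Derivation:
Row 2: chart row 2, WS - tiled (columns 1-11): K K K P YO K K K P YO K; work from column 11 back to 1 with K<->P swapped.
Row 3: chart row 3, RS - tile across columns 1-11 and work as-is.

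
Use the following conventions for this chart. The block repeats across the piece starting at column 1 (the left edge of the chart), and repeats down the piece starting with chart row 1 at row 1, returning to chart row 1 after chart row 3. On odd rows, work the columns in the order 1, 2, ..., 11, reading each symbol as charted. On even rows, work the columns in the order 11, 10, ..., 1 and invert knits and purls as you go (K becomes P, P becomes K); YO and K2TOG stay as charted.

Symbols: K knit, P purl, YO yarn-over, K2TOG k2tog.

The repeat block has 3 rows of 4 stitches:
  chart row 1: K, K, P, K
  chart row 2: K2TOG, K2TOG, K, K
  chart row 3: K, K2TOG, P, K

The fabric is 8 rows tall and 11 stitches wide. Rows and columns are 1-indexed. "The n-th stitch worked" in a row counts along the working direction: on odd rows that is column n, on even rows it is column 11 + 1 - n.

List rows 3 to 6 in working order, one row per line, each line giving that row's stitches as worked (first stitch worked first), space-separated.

Row 3: chart row 3, RS - tile across columns 1-11 and work as-is.
Row 4: chart row 1, WS - tiled (columns 1-11): K K P K K K P K K K P; work from column 11 back to 1 with K<->P swapped.
Row 5: chart row 2, RS - tile across columns 1-11 and work as-is.
Row 6: chart row 3, WS - tiled (columns 1-11): K K2TOG P K K K2TOG P K K K2TOG P; work from column 11 back to 1 with K<->P swapped.

Result:
K K2TOG P K K K2TOG P K K K2TOG P
K P P P K P P P K P P
K2TOG K2TOG K K K2TOG K2TOG K K K2TOG K2TOG K
K K2TOG P P K K2TOG P P K K2TOG P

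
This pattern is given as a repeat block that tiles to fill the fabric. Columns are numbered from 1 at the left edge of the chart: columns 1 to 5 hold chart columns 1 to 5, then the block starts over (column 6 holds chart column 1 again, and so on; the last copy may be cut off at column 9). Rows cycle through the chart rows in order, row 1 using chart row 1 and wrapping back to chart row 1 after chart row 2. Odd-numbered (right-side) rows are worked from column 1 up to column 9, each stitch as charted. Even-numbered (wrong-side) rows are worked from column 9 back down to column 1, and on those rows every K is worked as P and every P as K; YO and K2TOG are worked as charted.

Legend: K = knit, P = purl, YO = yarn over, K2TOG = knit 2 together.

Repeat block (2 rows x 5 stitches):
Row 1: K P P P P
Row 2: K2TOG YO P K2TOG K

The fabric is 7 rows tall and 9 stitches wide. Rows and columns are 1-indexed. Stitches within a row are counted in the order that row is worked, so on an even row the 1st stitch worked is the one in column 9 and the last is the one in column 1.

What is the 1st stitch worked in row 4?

== STITCH ==
K2TOG

Derivation:
Row 4: (4-1) mod 2 = 1, so use chart row 2. Even row -> WS.
Chart row 2 tiled across columns 1-9: K2TOG YO P K2TOG K K2TOG YO P K2TOG
WS row: flip the tiled sequence (start at column 9) and apply K<->P; YO and K2TOG stay.
Row 4 as worked: K2TOG K YO K2TOG P K2TOG K YO K2TOG
The 1st stitch worked is K2TOG.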